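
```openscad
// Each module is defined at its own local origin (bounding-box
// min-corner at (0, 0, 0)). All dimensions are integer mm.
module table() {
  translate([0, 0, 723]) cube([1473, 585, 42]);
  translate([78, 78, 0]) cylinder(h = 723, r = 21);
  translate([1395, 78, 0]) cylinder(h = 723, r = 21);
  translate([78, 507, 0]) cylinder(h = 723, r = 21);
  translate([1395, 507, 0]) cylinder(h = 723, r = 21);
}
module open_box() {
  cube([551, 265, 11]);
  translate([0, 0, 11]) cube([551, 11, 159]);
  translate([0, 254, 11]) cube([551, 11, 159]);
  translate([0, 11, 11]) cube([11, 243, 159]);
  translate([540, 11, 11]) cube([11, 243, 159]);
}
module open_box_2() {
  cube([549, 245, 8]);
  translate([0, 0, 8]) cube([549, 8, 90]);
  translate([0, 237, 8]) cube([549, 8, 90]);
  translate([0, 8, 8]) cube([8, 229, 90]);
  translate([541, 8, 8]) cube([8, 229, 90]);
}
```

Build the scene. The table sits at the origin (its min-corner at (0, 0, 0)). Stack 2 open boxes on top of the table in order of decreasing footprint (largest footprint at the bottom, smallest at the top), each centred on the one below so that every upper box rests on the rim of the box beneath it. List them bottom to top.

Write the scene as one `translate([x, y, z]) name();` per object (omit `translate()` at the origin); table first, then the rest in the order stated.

table();
translate([461, 160, 765]) open_box();
translate([462, 170, 935]) open_box_2();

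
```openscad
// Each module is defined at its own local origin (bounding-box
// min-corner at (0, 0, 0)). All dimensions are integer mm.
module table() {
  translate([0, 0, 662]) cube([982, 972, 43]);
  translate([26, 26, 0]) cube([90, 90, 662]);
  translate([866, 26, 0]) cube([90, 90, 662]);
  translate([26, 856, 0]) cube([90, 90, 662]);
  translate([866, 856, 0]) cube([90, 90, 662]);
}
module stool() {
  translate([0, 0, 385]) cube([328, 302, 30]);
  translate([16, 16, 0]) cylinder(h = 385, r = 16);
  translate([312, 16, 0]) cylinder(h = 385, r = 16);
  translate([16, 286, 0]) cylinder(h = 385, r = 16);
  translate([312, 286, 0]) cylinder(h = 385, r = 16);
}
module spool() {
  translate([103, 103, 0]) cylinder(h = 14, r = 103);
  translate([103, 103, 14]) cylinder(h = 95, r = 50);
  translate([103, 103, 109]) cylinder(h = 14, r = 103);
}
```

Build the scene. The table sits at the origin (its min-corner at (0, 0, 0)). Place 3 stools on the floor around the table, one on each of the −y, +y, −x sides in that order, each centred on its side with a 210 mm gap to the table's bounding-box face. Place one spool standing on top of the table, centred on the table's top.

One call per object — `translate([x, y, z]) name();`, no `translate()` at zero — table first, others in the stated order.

table();
translate([327, -512, 0]) stool();
translate([327, 1182, 0]) stool();
translate([-538, 335, 0]) stool();
translate([388, 383, 705]) spool();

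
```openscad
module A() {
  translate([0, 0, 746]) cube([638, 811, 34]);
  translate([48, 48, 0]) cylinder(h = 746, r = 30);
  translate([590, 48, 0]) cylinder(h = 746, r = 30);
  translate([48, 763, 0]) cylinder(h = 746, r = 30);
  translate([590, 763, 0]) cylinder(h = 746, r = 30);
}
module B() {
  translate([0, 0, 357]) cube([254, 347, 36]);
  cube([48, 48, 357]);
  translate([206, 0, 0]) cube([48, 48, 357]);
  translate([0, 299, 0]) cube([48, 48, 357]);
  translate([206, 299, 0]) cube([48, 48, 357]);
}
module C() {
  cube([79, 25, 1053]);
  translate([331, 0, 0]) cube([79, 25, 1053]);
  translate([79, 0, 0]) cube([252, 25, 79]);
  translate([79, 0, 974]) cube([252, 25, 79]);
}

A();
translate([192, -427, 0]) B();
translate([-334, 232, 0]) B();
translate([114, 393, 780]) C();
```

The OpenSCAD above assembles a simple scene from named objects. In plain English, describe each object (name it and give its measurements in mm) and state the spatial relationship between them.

A is a table with a 638×811 mm rectangular top, 34 mm thick, top surface at z = 780 mm, supported by four round legs of 60 mm diameter, each leg's bounding box inset 18 mm from the nearest pair of top edges, running from the floor.

B is a four-legged stool. The seat is a 254×347×36 mm slab whose top surface is at z = 393 mm; four square legs, each 48×48 mm in cross-section, run from the floor (z = 0) to the underside of the seat, each flush with a corner of the seat.

C is a picture frame with a 252×895 mm rectangular opening (x by z) and a uniform 79 mm border on every side. Frame depth is 25 mm along y. It is built from two vertical stiles running the full outside height and two horizontal rails spanning the gap between the stiles.

Two stools sit around the table at the −y, −x sides. The picture frame is on top of the table, centred.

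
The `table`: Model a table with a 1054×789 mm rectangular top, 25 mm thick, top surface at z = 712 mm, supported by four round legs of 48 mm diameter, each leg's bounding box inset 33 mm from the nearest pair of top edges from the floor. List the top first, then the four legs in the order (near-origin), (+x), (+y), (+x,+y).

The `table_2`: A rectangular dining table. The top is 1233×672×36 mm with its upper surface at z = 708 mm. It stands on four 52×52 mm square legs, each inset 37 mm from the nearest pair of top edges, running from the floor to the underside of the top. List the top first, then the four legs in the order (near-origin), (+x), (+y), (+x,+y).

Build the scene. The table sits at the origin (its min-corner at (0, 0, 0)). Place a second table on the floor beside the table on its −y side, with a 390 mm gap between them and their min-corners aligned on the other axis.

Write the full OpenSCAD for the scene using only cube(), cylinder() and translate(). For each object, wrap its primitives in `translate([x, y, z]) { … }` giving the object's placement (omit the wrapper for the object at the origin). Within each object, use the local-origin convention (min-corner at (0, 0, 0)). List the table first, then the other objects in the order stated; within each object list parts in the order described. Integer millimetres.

translate([0, 0, 687]) cube([1054, 789, 25]);
translate([57, 57, 0]) cylinder(h = 687, r = 24);
translate([997, 57, 0]) cylinder(h = 687, r = 24);
translate([57, 732, 0]) cylinder(h = 687, r = 24);
translate([997, 732, 0]) cylinder(h = 687, r = 24);
translate([0, -1062, 0]) {
  translate([0, 0, 672]) cube([1233, 672, 36]);
  translate([37, 37, 0]) cube([52, 52, 672]);
  translate([1144, 37, 0]) cube([52, 52, 672]);
  translate([37, 583, 0]) cube([52, 52, 672]);
  translate([1144, 583, 0]) cube([52, 52, 672]);
}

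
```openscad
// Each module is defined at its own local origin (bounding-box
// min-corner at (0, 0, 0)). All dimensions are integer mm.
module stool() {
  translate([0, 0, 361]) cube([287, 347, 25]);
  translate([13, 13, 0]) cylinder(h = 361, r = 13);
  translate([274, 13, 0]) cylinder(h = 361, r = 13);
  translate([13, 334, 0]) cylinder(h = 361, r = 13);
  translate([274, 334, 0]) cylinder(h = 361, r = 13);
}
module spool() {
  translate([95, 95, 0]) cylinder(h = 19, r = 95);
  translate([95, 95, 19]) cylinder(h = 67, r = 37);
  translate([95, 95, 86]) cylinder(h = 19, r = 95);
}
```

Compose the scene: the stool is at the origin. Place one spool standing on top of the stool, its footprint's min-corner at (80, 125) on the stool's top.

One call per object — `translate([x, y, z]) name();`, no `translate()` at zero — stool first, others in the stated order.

stool();
translate([80, 125, 386]) spool();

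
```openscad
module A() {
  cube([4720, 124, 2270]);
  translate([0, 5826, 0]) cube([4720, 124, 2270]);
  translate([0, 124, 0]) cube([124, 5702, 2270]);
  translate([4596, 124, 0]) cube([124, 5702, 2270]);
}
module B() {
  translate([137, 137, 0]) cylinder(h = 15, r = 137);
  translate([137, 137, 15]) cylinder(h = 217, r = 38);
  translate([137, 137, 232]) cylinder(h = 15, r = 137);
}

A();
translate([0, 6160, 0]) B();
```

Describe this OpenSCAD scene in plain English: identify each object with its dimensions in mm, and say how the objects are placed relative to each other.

A is a box-shaped house frame (walls only): outside footprint 4720×5950 mm, wall height 2270 mm, wall thickness 124 mm. The two y-facing walls run the full x-width; the two x-facing walls fit between the inner faces of the y-facing walls.

B is a spool: two coaxial disc flanges of radius 137 mm and thickness 15 mm, joined by a core cylinder of radius 38 mm and height 217 mm. The lower flange rests on z = 0 and the three cylinders share a vertical axis.

The spool is on the floor beside the house frame on its +y side.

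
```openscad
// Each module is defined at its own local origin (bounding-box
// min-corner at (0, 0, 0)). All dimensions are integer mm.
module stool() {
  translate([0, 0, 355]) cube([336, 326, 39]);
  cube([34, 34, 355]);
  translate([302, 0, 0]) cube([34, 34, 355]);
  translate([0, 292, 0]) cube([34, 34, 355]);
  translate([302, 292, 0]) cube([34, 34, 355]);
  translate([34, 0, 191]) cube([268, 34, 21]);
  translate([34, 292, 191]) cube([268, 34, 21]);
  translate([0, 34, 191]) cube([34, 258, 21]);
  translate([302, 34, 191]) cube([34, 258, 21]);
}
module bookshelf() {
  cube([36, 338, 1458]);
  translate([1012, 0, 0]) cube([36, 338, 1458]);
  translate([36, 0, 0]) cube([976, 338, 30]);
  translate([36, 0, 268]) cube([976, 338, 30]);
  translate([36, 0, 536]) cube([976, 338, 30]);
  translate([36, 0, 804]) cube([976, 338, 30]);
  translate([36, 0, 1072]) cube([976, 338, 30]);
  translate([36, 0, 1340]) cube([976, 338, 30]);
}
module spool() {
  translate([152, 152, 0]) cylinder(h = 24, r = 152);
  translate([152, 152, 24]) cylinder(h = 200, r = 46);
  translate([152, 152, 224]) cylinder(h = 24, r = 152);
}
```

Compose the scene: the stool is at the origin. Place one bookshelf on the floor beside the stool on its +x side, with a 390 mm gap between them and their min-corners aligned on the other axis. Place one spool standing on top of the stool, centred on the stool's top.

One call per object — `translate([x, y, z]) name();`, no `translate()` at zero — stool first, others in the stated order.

stool();
translate([726, 0, 0]) bookshelf();
translate([16, 11, 394]) spool();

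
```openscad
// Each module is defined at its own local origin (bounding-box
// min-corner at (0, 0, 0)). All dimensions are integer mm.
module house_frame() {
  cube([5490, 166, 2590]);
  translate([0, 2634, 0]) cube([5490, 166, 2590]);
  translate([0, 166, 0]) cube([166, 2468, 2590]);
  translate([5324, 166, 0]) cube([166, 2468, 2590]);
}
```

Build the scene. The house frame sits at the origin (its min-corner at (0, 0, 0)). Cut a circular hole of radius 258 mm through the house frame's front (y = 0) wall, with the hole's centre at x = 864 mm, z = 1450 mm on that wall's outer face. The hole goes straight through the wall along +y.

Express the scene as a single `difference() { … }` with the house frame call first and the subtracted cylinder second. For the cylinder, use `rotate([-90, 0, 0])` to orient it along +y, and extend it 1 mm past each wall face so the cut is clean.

difference() {
  house_frame();
  translate([864, -1, 1450]) rotate([-90, 0, 0]) cylinder(h = 168, r = 258);
}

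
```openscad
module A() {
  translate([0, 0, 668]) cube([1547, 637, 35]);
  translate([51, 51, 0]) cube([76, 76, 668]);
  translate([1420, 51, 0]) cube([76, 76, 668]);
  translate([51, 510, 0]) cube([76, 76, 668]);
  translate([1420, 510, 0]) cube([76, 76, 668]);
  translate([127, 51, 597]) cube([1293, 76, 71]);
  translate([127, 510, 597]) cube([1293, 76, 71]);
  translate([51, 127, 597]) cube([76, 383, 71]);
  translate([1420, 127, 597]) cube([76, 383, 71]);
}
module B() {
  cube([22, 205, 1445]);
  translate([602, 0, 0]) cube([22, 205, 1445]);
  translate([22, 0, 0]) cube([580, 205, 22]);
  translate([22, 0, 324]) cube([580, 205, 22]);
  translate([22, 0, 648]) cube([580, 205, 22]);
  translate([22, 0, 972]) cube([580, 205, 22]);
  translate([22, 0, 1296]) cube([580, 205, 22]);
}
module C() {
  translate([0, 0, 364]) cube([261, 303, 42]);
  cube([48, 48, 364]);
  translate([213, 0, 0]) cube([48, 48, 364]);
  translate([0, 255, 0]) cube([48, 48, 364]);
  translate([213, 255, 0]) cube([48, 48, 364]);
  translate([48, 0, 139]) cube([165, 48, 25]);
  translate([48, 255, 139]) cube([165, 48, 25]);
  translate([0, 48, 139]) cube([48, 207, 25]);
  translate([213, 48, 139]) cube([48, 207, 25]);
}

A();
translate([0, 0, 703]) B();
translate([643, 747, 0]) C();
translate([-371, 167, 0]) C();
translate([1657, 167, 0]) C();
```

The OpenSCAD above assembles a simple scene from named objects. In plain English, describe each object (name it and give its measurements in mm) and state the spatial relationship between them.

A is a table with a 1547×637 mm rectangular top, 35 mm thick, top surface at z = 703 mm, supported by four 76×76 mm square legs, each inset 51 mm from the nearest pair of top edges, running from the floor. Four apron rails, 76 mm thick and 71 mm tall, run between adjacent legs with their top edges flush with the underside of the top and their outer faces flush with the legs' outer faces.

B is a bookshelf 624 mm wide overall, 205 mm deep and 1445 mm tall. The two sides are 22 mm thick vertical panels. 5 horizontal shelves of 22 mm thickness span between the inner faces of the sides; the lowest shelf sits on the floor and shelves are stacked with a clear vertical gap of 302 mm between each pair.

C is a four-legged stool. The seat is a 261×303×42 mm slab whose top surface is at z = 406 mm; four square legs, each 48×48 mm in cross-section, run from the floor (z = 0) to the underside of the seat, each flush with a corner of the seat. Four stretchers, 48 mm wide and 25 mm tall, connect adjacent legs with their undersides at z = 139 mm, each running between the inner faces of the legs it joins and aligned with the legs' outer faces on the other axis.

The bookshelf is on top of the table. Three stools sit around the table at the +y, −x, +x sides.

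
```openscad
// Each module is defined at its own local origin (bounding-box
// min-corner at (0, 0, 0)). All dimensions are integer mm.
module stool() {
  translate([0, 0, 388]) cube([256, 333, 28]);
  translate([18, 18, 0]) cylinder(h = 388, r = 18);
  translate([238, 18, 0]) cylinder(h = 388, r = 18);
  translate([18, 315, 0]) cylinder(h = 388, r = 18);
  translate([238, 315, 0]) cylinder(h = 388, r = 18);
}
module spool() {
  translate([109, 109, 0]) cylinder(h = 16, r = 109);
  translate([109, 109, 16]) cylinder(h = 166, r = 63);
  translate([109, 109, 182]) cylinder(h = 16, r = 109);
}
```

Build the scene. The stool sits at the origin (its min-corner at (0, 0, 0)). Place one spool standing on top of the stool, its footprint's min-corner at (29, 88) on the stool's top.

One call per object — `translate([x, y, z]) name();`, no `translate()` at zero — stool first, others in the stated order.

stool();
translate([29, 88, 416]) spool();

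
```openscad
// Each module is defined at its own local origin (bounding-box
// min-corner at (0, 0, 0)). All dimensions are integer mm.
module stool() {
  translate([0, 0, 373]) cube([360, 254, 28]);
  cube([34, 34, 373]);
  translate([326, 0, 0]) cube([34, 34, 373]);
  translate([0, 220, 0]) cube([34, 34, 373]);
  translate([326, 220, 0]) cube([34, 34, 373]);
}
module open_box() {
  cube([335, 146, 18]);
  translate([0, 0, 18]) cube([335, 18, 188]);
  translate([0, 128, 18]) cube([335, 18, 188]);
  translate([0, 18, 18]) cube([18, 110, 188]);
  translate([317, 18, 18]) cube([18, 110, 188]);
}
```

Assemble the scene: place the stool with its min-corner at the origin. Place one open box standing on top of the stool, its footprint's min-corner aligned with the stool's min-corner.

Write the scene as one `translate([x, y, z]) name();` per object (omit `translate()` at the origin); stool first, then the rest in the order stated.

stool();
translate([0, 0, 401]) open_box();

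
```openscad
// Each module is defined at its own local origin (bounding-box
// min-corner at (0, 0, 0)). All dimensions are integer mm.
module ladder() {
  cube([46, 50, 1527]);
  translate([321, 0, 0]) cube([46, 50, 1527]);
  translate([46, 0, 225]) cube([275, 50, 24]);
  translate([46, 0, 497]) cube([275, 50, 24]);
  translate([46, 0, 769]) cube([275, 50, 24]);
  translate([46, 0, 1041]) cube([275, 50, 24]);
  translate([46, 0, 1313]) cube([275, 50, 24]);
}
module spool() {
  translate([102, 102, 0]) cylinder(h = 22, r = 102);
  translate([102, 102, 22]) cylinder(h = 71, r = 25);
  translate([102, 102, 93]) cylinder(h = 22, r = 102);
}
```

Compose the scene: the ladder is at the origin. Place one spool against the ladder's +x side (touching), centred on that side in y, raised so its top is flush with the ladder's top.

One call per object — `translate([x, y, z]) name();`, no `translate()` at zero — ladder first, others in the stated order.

ladder();
translate([367, -77, 1412]) spool();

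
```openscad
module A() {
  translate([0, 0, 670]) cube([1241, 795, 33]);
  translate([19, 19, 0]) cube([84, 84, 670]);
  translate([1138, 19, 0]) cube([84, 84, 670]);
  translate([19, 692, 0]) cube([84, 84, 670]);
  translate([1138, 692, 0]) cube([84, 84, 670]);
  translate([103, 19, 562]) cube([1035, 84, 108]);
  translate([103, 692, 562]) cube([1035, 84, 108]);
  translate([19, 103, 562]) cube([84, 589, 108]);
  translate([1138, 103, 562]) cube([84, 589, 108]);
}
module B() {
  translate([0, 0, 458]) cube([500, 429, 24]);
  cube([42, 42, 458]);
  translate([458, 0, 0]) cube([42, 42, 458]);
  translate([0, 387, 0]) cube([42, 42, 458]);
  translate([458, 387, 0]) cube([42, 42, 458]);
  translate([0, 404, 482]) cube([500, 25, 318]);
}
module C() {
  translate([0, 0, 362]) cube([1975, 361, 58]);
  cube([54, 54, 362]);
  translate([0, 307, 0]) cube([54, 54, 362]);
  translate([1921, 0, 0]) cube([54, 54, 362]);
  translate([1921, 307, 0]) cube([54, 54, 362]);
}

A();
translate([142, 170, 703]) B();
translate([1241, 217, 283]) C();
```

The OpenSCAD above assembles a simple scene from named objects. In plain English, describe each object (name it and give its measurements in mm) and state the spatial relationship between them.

A is a table: top 1241 mm (x) × 795 mm (y), 33 mm thick, upper face at z = 703 mm, on four 84×84 mm square legs, each inset 19 mm from the nearest pair of top edges, running from z = 0 to the bottom of the top. Four apron rails, 84 mm thick and 108 mm tall, run between adjacent legs with their top edges flush with the underside of the top and their outer faces flush with the legs' outer faces.

B is a chair. The seat is a 500×429×24 mm slab with its top at z = 482 mm, on four 42×42 mm corner legs (flush with the seat edges, standing on z = 0). A flat backrest 25 mm thick, 318 mm tall, spans the full seat width and rises from the seat top along its +y edge, rear face flush with the rear of the seat.

C is a bench: a 1975×361 mm seat slab, 58 mm thick, top at z = 420 mm, on four 54×54 mm square legs flush with the seat corners and standing on z = 0.

The chair is on top of the table. The bench is beside the table with their tops flush at z = 703.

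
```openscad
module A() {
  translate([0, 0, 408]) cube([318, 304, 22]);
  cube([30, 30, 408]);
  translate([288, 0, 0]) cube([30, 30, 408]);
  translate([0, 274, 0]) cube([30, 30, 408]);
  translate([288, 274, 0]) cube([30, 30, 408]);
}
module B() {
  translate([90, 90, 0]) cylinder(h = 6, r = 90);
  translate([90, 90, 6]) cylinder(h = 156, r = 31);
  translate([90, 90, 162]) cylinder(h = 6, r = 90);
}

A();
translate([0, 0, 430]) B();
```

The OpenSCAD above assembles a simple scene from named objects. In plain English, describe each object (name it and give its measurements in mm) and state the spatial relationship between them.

A is a simple wooden stool: a rectangular seat 318 mm (x) by 304 mm (y), 22 mm thick, top face at z = 430 mm, on four square legs, each 30×30 mm in cross-section. The legs rest on z = 0, each flush with a corner of the seat.

B is a spool: two coaxial disc flanges of radius 90 mm and thickness 6 mm, joined by a core cylinder of radius 31 mm and height 156 mm. The lower flange rests on z = 0 and the three cylinders share a vertical axis.

The spool is on top of the stool.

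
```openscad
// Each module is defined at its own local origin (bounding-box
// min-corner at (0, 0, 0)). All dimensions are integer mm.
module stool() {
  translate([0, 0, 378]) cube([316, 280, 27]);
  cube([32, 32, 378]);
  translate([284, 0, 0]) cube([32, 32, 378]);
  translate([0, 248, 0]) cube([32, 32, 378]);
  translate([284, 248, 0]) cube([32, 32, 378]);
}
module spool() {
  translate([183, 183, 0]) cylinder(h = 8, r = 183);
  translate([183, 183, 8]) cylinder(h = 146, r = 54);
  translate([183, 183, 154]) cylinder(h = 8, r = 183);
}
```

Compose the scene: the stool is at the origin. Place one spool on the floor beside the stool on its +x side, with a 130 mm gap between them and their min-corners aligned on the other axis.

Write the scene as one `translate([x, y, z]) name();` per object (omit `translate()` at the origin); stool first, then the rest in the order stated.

stool();
translate([446, 0, 0]) spool();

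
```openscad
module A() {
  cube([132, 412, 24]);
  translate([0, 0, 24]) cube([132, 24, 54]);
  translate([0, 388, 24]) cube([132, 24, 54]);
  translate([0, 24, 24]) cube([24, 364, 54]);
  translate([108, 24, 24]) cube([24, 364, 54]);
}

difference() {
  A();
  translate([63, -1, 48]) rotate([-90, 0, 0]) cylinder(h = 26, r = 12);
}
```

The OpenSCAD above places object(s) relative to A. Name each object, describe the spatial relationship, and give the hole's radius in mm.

A is an open box. The open box has a circular hole through its front wall. The hole's radius is 12 mm.

The subtracted cylinder has r = 12 mm.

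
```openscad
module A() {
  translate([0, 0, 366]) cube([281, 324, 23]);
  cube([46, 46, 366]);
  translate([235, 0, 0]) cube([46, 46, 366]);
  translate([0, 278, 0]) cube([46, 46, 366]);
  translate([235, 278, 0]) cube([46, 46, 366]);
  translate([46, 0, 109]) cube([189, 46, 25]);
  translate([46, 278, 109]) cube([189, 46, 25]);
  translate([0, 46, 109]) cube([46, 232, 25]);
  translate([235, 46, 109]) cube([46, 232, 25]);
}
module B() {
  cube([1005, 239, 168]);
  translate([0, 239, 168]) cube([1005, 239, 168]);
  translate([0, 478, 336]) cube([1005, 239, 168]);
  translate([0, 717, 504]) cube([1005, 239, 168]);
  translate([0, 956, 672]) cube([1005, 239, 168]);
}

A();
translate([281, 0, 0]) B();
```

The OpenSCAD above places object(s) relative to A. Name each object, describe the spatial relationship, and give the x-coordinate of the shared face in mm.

A is a stool. B is a staircase. The staircase is against the stool's +x side, with their −y faces flush. The x-coordinate of the shared face is 281 mm.

The stool's +x face and the staircase's −x face are both at x = 281 mm.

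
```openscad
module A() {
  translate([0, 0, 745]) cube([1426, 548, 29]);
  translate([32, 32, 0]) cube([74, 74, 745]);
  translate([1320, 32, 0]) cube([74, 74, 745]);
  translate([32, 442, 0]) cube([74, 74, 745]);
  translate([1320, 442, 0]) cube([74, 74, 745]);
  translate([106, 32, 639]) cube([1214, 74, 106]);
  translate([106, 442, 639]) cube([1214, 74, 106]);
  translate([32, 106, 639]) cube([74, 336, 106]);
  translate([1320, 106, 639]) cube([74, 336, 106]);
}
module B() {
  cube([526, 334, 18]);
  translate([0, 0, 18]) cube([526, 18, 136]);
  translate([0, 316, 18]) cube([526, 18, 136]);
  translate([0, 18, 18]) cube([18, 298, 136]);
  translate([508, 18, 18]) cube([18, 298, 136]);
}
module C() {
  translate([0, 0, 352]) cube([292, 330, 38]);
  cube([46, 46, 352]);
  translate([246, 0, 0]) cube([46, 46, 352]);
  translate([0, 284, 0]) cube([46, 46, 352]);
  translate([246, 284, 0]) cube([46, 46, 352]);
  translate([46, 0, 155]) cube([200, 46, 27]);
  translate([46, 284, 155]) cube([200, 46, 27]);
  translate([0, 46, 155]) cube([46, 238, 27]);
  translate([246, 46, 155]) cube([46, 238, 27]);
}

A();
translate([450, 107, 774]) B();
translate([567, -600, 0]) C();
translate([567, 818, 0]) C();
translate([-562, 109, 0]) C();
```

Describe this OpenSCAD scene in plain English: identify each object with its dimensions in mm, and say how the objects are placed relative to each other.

A is a table with a 1426×548 mm rectangular top, 29 mm thick, top surface at z = 774 mm, supported by four 74×74 mm square legs, each inset 32 mm from the nearest pair of top edges, running from the floor. Four apron rails, 74 mm thick and 106 mm tall, run between adjacent legs with their top edges flush with the underside of the top and their outer faces flush with the legs' outer faces.

B is an open storage box with external size 526×334×154 mm and wall thickness 18 mm (the base is also 18 mm thick). The base covers the whole footprint; the four walls stand on the base, with the y-facing walls full-width and the x-facing walls fitting between their inner faces.

C is a four-legged stool. The seat is 292×330 mm, 38 mm thick, top at z = 390 mm. It stands on four square legs, each 46×46 mm in cross-section, from z = 0 to the seat underside, each flush with a corner of the seat. Four stretchers, 46 mm wide and 27 mm tall, connect adjacent legs with their undersides at z = 155 mm, each running between the inner faces of the legs it joins and aligned with the legs' outer faces on the other axis.

The open box is on top of the table, centred. Three stools sit around the table at the −y, +y, −x sides.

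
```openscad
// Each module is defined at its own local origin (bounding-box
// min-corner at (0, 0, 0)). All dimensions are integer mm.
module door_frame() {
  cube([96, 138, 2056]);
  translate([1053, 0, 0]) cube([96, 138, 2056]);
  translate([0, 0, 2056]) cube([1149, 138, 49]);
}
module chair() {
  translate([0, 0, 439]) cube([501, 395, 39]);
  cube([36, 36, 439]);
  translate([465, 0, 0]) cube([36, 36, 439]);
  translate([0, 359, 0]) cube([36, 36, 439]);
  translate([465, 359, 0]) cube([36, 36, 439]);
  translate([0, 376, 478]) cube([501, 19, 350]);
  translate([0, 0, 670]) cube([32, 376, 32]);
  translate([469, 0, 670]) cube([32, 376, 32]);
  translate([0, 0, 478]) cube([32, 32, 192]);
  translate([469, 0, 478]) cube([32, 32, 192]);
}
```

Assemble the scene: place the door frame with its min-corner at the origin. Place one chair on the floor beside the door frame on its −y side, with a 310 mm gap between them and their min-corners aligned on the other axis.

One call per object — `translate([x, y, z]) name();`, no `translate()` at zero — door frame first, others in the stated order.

door_frame();
translate([0, -705, 0]) chair();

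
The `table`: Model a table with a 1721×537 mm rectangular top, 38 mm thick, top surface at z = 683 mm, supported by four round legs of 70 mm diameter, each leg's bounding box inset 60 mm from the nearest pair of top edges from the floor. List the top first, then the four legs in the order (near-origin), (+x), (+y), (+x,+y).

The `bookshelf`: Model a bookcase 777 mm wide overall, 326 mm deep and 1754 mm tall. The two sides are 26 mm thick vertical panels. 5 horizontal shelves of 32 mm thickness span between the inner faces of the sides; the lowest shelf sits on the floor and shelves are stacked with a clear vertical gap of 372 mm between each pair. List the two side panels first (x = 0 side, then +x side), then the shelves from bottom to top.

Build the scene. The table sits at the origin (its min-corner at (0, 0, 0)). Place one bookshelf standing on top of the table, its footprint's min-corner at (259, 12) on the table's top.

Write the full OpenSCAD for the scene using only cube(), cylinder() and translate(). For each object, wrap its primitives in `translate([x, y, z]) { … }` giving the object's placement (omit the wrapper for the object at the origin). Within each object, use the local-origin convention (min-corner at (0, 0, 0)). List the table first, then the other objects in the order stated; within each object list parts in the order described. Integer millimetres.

translate([0, 0, 645]) cube([1721, 537, 38]);
translate([95, 95, 0]) cylinder(h = 645, r = 35);
translate([1626, 95, 0]) cylinder(h = 645, r = 35);
translate([95, 442, 0]) cylinder(h = 645, r = 35);
translate([1626, 442, 0]) cylinder(h = 645, r = 35);
translate([259, 12, 683]) {
  cube([26, 326, 1754]);
  translate([751, 0, 0]) cube([26, 326, 1754]);
  translate([26, 0, 0]) cube([725, 326, 32]);
  translate([26, 0, 404]) cube([725, 326, 32]);
  translate([26, 0, 808]) cube([725, 326, 32]);
  translate([26, 0, 1212]) cube([725, 326, 32]);
  translate([26, 0, 1616]) cube([725, 326, 32]);
}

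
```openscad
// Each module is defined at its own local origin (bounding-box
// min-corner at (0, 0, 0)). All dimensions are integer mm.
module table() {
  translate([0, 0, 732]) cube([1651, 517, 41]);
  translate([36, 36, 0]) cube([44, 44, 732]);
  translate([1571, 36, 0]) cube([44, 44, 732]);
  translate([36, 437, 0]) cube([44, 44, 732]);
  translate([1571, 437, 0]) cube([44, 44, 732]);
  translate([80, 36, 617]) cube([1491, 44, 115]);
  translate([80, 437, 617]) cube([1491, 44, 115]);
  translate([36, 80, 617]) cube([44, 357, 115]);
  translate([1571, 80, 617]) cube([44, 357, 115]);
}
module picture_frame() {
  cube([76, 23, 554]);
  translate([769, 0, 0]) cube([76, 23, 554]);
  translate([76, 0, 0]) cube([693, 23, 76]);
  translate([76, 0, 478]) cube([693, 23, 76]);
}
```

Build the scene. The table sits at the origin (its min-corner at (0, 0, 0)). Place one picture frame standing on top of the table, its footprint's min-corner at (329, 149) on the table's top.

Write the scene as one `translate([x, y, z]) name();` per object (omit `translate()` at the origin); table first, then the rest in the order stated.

table();
translate([329, 149, 773]) picture_frame();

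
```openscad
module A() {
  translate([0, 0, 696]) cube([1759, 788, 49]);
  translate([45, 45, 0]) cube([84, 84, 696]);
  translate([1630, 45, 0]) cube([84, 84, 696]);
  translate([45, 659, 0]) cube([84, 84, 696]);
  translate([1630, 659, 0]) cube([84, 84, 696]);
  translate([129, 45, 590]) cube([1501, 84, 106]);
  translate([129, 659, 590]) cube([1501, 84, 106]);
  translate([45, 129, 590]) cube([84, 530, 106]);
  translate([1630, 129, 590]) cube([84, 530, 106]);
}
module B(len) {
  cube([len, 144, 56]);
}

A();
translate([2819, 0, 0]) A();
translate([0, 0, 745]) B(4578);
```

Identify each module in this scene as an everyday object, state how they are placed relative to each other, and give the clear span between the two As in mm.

Second table starts at x = 2819; first ends at x = 1759; clear span = 2819 − 1759 = 1060 mm.

A is a table. B is a beam. A beam spans the tops of two tables. The clear span between the two tables is 1060 mm.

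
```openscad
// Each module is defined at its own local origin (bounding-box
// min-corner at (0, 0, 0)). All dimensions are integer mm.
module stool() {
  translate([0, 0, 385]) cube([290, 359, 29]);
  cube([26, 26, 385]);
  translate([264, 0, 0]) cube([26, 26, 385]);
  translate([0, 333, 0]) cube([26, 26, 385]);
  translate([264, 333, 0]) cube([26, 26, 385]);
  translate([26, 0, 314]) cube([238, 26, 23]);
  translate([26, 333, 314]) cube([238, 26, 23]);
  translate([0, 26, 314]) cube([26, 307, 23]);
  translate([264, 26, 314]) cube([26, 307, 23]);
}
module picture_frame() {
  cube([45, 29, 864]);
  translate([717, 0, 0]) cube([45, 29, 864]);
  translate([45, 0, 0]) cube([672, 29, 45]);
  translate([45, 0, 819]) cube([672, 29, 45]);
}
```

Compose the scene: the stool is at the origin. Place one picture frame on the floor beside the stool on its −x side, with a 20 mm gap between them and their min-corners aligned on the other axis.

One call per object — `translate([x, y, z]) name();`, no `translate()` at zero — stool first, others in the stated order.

stool();
translate([-782, 0, 0]) picture_frame();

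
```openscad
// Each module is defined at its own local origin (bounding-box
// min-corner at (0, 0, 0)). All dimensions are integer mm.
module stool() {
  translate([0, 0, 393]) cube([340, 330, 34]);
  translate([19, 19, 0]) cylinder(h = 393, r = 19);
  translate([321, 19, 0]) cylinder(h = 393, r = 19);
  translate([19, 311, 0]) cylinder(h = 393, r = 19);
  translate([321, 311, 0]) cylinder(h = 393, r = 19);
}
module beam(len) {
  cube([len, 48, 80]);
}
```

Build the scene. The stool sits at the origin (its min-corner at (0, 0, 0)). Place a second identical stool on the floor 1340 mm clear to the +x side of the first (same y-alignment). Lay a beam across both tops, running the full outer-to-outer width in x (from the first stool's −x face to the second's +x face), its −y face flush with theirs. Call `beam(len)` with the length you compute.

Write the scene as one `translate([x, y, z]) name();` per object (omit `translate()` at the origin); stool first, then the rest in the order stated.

stool();
translate([1680, 0, 0]) stool();
translate([0, 0, 427]) beam(2020);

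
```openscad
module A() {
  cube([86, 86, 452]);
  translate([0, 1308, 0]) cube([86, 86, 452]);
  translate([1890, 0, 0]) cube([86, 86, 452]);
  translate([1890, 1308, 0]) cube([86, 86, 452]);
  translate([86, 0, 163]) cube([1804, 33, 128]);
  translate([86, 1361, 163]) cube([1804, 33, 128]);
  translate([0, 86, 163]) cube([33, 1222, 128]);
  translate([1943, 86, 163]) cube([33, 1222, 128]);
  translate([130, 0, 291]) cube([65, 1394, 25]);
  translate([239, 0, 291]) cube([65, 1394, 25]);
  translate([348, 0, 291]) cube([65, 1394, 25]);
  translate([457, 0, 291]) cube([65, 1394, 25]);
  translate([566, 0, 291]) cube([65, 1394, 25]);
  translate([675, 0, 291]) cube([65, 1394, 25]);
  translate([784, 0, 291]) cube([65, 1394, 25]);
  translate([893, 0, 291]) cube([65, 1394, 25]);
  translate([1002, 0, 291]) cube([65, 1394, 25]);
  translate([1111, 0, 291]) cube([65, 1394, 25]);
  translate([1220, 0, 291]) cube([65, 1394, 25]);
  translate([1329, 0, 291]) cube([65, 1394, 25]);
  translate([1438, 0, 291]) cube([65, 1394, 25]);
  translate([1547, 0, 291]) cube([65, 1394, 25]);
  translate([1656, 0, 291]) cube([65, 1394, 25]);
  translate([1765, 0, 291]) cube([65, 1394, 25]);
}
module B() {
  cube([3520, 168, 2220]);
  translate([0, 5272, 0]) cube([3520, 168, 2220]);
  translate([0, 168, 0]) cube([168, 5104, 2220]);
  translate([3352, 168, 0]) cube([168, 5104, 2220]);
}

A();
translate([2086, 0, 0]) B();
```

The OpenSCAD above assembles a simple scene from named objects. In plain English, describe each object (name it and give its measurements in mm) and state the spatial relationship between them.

A is a bed frame 1976 mm long (x) by 1394 mm wide (y). Four 86×86 mm corner posts, 452 mm tall, at the corners of the footprint. Four rails of 33 mm thickness and 128 mm height run between adjacent posts with their undersides at z = 163 mm, their outer faces flush with the outside of the frame (the two x-running rails run between the posts' inner faces; the two y-running rails run between the posts' inner faces). 16 slats, each 65 mm wide (x) and 25 mm thick, lie across the top of the two x-running rails, running the full 1394 mm width of the frame in y; the slats are evenly spaced along x between the inner faces of the end posts with equal gaps (rounded down to the nearest mm) at the −x end and between each pair — any rounding remainder accumulates at the +x end.

B is a box-shaped house frame (walls only): outside footprint 3520×5440 mm, wall height 2220 mm, wall thickness 168 mm. The two y-facing walls run the full x-width; the two x-facing walls fit between the inner faces of the y-facing walls.

The house frame is on the floor beside the bed frame on its +x side.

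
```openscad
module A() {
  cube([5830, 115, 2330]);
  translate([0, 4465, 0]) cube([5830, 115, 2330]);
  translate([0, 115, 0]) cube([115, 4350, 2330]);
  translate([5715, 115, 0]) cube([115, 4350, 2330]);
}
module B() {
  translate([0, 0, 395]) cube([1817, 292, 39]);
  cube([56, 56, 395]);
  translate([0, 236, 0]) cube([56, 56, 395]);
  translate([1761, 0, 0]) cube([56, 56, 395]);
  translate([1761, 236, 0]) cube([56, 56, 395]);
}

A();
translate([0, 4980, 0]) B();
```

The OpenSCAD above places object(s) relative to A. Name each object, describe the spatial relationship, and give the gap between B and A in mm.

The bench's nearest face is 400 mm from the house frame's +y face.

A is a house frame. B is a bench. The bench is on the floor beside the house frame on its +y side. The gap between the bench and the house frame is 400 mm.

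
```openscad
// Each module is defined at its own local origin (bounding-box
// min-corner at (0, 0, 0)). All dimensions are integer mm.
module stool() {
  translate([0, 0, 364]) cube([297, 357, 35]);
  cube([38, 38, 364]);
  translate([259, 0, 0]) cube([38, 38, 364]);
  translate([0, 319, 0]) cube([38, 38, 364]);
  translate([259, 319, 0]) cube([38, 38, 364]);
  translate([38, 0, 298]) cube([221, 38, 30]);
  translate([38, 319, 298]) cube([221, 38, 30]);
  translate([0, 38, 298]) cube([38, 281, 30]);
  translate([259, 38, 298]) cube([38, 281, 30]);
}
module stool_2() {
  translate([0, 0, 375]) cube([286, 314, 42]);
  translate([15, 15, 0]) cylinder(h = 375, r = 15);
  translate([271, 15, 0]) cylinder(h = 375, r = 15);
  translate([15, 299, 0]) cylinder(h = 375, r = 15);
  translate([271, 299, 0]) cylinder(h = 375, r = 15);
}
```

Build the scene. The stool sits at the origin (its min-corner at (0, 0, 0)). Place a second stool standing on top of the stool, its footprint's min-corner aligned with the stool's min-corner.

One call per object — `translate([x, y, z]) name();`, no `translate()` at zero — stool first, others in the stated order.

stool();
translate([0, 0, 399]) stool_2();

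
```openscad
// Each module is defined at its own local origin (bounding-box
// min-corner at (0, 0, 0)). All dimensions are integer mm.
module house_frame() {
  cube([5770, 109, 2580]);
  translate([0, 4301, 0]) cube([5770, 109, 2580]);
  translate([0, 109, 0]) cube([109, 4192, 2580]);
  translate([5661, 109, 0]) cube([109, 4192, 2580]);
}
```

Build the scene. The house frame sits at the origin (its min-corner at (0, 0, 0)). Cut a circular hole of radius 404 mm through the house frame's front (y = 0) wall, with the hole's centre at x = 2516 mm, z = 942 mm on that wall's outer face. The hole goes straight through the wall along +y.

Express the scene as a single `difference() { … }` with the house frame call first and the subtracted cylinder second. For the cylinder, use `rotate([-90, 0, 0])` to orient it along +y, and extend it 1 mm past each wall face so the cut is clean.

difference() {
  house_frame();
  translate([2516, -1, 942]) rotate([-90, 0, 0]) cylinder(h = 111, r = 404);
}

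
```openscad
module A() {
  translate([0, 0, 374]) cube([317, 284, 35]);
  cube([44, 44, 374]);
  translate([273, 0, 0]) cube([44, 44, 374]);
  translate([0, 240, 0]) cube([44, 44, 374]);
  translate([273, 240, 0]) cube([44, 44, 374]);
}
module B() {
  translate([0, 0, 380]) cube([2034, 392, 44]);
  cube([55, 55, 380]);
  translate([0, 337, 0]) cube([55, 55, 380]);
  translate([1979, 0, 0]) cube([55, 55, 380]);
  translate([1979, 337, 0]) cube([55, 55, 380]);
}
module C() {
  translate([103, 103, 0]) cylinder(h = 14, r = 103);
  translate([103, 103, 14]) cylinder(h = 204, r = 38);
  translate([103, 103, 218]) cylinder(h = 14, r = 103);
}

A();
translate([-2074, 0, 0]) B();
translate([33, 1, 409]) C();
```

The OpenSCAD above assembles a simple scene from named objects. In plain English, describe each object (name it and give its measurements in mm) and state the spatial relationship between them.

A is a four-legged stool. The seat is 317×284 mm, 35 mm thick, top at z = 409 mm. It stands on four square legs, each 44×44 mm in cross-section, from z = 0 to the seat underside, each flush with a corner of the seat.

B is a bench: a 2034×392 mm seat slab, 44 mm thick, top at z = 424 mm, on four 55×55 mm square legs flush with the seat corners and standing on z = 0.

C is a spool: two coaxial disc flanges of radius 103 mm and thickness 14 mm, joined by a core cylinder of radius 38 mm and height 204 mm. The lower flange rests on z = 0 and the three cylinders share a vertical axis.

The bench is on the floor beside the stool on its −x side. The spool is on top of the stool.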